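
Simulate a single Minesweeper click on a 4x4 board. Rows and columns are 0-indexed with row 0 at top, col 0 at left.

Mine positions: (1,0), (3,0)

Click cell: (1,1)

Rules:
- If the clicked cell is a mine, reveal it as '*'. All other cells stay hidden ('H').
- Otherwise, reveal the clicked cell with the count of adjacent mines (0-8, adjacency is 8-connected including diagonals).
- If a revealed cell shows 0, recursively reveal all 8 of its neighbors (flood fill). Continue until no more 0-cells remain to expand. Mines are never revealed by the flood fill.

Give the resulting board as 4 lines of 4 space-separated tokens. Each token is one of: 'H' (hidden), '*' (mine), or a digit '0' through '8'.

H H H H
H 1 H H
H H H H
H H H H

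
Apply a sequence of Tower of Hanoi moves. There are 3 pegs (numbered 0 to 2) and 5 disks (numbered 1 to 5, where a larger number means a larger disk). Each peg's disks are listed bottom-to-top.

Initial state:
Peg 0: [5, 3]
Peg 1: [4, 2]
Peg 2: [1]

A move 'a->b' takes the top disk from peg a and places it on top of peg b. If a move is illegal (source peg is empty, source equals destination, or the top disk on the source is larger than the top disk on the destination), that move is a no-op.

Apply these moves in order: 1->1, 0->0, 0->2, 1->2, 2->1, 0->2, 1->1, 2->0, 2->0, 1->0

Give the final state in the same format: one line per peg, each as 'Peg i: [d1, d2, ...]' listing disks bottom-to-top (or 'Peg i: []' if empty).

After move 1 (1->1):
Peg 0: [5, 3]
Peg 1: [4, 2]
Peg 2: [1]

After move 2 (0->0):
Peg 0: [5, 3]
Peg 1: [4, 2]
Peg 2: [1]

After move 3 (0->2):
Peg 0: [5, 3]
Peg 1: [4, 2]
Peg 2: [1]

After move 4 (1->2):
Peg 0: [5, 3]
Peg 1: [4, 2]
Peg 2: [1]

After move 5 (2->1):
Peg 0: [5, 3]
Peg 1: [4, 2, 1]
Peg 2: []

After move 6 (0->2):
Peg 0: [5]
Peg 1: [4, 2, 1]
Peg 2: [3]

After move 7 (1->1):
Peg 0: [5]
Peg 1: [4, 2, 1]
Peg 2: [3]

After move 8 (2->0):
Peg 0: [5, 3]
Peg 1: [4, 2, 1]
Peg 2: []

After move 9 (2->0):
Peg 0: [5, 3]
Peg 1: [4, 2, 1]
Peg 2: []

After move 10 (1->0):
Peg 0: [5, 3, 1]
Peg 1: [4, 2]
Peg 2: []

Answer: Peg 0: [5, 3, 1]
Peg 1: [4, 2]
Peg 2: []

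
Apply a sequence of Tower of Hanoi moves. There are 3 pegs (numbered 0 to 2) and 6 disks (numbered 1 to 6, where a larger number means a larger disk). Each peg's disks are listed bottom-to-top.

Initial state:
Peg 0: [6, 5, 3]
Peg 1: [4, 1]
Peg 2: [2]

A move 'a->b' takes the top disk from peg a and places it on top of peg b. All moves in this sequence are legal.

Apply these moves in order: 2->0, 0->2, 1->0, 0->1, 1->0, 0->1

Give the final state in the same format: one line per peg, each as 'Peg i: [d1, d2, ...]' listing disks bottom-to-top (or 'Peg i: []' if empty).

After move 1 (2->0):
Peg 0: [6, 5, 3, 2]
Peg 1: [4, 1]
Peg 2: []

After move 2 (0->2):
Peg 0: [6, 5, 3]
Peg 1: [4, 1]
Peg 2: [2]

After move 3 (1->0):
Peg 0: [6, 5, 3, 1]
Peg 1: [4]
Peg 2: [2]

After move 4 (0->1):
Peg 0: [6, 5, 3]
Peg 1: [4, 1]
Peg 2: [2]

After move 5 (1->0):
Peg 0: [6, 5, 3, 1]
Peg 1: [4]
Peg 2: [2]

After move 6 (0->1):
Peg 0: [6, 5, 3]
Peg 1: [4, 1]
Peg 2: [2]

Answer: Peg 0: [6, 5, 3]
Peg 1: [4, 1]
Peg 2: [2]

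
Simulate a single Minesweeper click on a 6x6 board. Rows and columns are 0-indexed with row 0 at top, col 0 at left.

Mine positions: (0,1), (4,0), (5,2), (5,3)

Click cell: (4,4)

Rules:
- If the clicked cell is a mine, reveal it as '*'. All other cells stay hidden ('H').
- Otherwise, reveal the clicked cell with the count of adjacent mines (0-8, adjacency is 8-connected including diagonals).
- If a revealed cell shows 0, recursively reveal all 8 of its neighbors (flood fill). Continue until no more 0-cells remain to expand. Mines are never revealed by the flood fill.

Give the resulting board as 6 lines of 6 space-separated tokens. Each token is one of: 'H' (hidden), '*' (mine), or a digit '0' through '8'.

H H H H H H
H H H H H H
H H H H H H
H H H H H H
H H H H 1 H
H H H H H H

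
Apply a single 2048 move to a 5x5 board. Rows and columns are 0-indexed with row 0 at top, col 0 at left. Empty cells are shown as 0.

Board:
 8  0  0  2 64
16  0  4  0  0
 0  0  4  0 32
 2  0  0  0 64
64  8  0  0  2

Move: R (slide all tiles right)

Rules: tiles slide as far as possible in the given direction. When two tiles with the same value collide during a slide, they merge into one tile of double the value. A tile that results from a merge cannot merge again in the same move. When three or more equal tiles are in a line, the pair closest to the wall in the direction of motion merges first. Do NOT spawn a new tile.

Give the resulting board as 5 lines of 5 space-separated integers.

Answer:  0  0  8  2 64
 0  0  0 16  4
 0  0  0  4 32
 0  0  0  2 64
 0  0 64  8  2

Derivation:
Slide right:
row 0: [8, 0, 0, 2, 64] -> [0, 0, 8, 2, 64]
row 1: [16, 0, 4, 0, 0] -> [0, 0, 0, 16, 4]
row 2: [0, 0, 4, 0, 32] -> [0, 0, 0, 4, 32]
row 3: [2, 0, 0, 0, 64] -> [0, 0, 0, 2, 64]
row 4: [64, 8, 0, 0, 2] -> [0, 0, 64, 8, 2]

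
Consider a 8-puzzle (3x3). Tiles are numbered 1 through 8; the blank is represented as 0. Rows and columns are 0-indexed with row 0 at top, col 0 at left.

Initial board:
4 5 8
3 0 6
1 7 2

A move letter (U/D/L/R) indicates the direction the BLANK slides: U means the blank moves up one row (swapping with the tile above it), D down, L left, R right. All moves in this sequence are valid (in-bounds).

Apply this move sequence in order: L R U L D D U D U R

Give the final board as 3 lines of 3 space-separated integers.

After move 1 (L):
4 5 8
0 3 6
1 7 2

After move 2 (R):
4 5 8
3 0 6
1 7 2

After move 3 (U):
4 0 8
3 5 6
1 7 2

After move 4 (L):
0 4 8
3 5 6
1 7 2

After move 5 (D):
3 4 8
0 5 6
1 7 2

After move 6 (D):
3 4 8
1 5 6
0 7 2

After move 7 (U):
3 4 8
0 5 6
1 7 2

After move 8 (D):
3 4 8
1 5 6
0 7 2

After move 9 (U):
3 4 8
0 5 6
1 7 2

After move 10 (R):
3 4 8
5 0 6
1 7 2

Answer: 3 4 8
5 0 6
1 7 2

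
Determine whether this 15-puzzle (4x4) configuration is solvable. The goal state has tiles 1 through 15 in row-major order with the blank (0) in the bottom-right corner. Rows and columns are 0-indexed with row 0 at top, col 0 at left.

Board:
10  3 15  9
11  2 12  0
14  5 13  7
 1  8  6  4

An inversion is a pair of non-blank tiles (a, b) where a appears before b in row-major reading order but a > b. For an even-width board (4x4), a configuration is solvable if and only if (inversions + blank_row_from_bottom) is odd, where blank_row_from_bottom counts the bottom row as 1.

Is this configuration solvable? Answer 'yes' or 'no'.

Inversions: 64
Blank is in row 1 (0-indexed from top), which is row 3 counting from the bottom (bottom = 1).
64 + 3 = 67, which is odd, so the puzzle is solvable.

Answer: yes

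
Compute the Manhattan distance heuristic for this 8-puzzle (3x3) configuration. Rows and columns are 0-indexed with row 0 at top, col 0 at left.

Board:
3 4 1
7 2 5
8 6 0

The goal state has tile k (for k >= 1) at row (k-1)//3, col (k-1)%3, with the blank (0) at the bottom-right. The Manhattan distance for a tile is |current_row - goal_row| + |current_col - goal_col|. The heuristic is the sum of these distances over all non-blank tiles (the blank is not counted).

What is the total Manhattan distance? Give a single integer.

Tile 3: (0,0)->(0,2) = 2
Tile 4: (0,1)->(1,0) = 2
Tile 1: (0,2)->(0,0) = 2
Tile 7: (1,0)->(2,0) = 1
Tile 2: (1,1)->(0,1) = 1
Tile 5: (1,2)->(1,1) = 1
Tile 8: (2,0)->(2,1) = 1
Tile 6: (2,1)->(1,2) = 2
Sum: 2 + 2 + 2 + 1 + 1 + 1 + 1 + 2 = 12

Answer: 12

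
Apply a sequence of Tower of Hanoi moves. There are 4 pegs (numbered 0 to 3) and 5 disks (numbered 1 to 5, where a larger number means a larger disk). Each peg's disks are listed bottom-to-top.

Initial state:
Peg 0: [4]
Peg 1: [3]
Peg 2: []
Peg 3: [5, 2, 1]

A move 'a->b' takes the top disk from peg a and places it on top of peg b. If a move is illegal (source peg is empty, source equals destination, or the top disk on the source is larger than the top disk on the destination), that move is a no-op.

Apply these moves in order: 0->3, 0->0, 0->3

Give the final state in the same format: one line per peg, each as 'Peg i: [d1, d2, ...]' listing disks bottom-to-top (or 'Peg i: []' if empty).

After move 1 (0->3):
Peg 0: [4]
Peg 1: [3]
Peg 2: []
Peg 3: [5, 2, 1]

After move 2 (0->0):
Peg 0: [4]
Peg 1: [3]
Peg 2: []
Peg 3: [5, 2, 1]

After move 3 (0->3):
Peg 0: [4]
Peg 1: [3]
Peg 2: []
Peg 3: [5, 2, 1]

Answer: Peg 0: [4]
Peg 1: [3]
Peg 2: []
Peg 3: [5, 2, 1]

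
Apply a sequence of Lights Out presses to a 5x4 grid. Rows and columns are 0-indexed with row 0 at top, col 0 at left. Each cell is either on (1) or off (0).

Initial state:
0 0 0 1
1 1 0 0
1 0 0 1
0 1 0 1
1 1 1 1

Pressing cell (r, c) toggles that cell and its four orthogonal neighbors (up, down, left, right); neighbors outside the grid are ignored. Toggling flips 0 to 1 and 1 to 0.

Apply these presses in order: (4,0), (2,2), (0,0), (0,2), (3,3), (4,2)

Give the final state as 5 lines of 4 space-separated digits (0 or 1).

Answer: 1 0 1 0
0 1 0 0
1 1 1 1
1 1 1 0
0 1 0 1

Derivation:
After press 1 at (4,0):
0 0 0 1
1 1 0 0
1 0 0 1
1 1 0 1
0 0 1 1

After press 2 at (2,2):
0 0 0 1
1 1 1 0
1 1 1 0
1 1 1 1
0 0 1 1

After press 3 at (0,0):
1 1 0 1
0 1 1 0
1 1 1 0
1 1 1 1
0 0 1 1

After press 4 at (0,2):
1 0 1 0
0 1 0 0
1 1 1 0
1 1 1 1
0 0 1 1

After press 5 at (3,3):
1 0 1 0
0 1 0 0
1 1 1 1
1 1 0 0
0 0 1 0

After press 6 at (4,2):
1 0 1 0
0 1 0 0
1 1 1 1
1 1 1 0
0 1 0 1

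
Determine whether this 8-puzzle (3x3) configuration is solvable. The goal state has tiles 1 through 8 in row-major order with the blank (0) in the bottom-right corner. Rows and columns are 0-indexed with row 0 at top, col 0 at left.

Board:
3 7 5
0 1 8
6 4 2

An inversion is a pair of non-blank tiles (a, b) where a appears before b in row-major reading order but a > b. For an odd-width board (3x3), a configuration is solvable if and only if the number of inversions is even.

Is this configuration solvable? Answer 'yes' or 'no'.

Inversions (pairs i<j in row-major order where tile[i] > tile[j] > 0): 16
16 is even, so the puzzle is solvable.

Answer: yes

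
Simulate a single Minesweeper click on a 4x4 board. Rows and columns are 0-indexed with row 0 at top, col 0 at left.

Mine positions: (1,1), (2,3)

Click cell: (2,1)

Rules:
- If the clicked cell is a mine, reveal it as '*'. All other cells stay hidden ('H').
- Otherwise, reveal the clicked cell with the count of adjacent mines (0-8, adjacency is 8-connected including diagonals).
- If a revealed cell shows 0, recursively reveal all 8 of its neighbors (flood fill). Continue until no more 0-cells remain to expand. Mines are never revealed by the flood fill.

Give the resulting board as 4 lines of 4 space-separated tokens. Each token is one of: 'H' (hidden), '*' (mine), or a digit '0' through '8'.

H H H H
H H H H
H 1 H H
H H H H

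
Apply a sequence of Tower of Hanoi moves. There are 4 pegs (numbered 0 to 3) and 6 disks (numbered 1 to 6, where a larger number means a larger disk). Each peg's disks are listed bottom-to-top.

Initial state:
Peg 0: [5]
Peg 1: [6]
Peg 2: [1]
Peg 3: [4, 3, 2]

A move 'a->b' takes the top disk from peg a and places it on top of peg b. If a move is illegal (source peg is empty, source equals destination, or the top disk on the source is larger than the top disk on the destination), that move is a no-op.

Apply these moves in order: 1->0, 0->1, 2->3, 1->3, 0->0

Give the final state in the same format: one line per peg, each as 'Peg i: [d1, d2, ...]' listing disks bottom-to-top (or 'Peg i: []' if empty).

Answer: Peg 0: []
Peg 1: [6, 5]
Peg 2: []
Peg 3: [4, 3, 2, 1]

Derivation:
After move 1 (1->0):
Peg 0: [5]
Peg 1: [6]
Peg 2: [1]
Peg 3: [4, 3, 2]

After move 2 (0->1):
Peg 0: []
Peg 1: [6, 5]
Peg 2: [1]
Peg 3: [4, 3, 2]

After move 3 (2->3):
Peg 0: []
Peg 1: [6, 5]
Peg 2: []
Peg 3: [4, 3, 2, 1]

After move 4 (1->3):
Peg 0: []
Peg 1: [6, 5]
Peg 2: []
Peg 3: [4, 3, 2, 1]

After move 5 (0->0):
Peg 0: []
Peg 1: [6, 5]
Peg 2: []
Peg 3: [4, 3, 2, 1]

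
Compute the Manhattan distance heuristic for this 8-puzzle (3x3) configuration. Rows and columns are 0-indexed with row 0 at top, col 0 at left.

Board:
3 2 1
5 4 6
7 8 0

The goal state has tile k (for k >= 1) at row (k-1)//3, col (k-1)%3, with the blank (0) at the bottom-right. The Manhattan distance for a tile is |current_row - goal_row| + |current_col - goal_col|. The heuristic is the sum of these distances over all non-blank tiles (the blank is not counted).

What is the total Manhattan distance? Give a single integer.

Tile 3: (0,0)->(0,2) = 2
Tile 2: (0,1)->(0,1) = 0
Tile 1: (0,2)->(0,0) = 2
Tile 5: (1,0)->(1,1) = 1
Tile 4: (1,1)->(1,0) = 1
Tile 6: (1,2)->(1,2) = 0
Tile 7: (2,0)->(2,0) = 0
Tile 8: (2,1)->(2,1) = 0
Sum: 2 + 0 + 2 + 1 + 1 + 0 + 0 + 0 = 6

Answer: 6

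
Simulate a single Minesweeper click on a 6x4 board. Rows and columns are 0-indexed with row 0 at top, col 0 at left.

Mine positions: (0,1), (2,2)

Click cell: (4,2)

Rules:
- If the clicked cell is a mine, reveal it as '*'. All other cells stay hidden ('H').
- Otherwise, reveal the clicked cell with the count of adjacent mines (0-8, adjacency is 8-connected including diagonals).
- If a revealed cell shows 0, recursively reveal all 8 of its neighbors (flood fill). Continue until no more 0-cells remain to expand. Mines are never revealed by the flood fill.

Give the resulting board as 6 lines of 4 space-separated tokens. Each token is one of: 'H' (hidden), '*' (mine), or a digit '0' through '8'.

H H H H
1 2 H H
0 1 H H
0 1 1 1
0 0 0 0
0 0 0 0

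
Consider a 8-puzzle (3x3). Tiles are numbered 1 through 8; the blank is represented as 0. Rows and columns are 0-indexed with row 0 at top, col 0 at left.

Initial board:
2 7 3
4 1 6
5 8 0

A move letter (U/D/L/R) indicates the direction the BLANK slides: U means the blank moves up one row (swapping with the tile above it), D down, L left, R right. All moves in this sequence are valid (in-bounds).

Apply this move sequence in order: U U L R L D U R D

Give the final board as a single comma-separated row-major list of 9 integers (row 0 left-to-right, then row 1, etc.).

Answer: 2, 7, 3, 4, 1, 0, 5, 8, 6

Derivation:
After move 1 (U):
2 7 3
4 1 0
5 8 6

After move 2 (U):
2 7 0
4 1 3
5 8 6

After move 3 (L):
2 0 7
4 1 3
5 8 6

After move 4 (R):
2 7 0
4 1 3
5 8 6

After move 5 (L):
2 0 7
4 1 3
5 8 6

After move 6 (D):
2 1 7
4 0 3
5 8 6

After move 7 (U):
2 0 7
4 1 3
5 8 6

After move 8 (R):
2 7 0
4 1 3
5 8 6

After move 9 (D):
2 7 3
4 1 0
5 8 6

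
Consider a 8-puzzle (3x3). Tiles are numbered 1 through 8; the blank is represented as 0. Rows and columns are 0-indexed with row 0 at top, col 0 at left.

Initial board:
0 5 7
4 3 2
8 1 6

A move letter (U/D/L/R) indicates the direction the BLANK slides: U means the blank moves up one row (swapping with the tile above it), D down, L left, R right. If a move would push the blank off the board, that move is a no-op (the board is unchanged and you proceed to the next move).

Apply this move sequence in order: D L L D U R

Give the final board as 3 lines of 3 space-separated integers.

After move 1 (D):
4 5 7
0 3 2
8 1 6

After move 2 (L):
4 5 7
0 3 2
8 1 6

After move 3 (L):
4 5 7
0 3 2
8 1 6

After move 4 (D):
4 5 7
8 3 2
0 1 6

After move 5 (U):
4 5 7
0 3 2
8 1 6

After move 6 (R):
4 5 7
3 0 2
8 1 6

Answer: 4 5 7
3 0 2
8 1 6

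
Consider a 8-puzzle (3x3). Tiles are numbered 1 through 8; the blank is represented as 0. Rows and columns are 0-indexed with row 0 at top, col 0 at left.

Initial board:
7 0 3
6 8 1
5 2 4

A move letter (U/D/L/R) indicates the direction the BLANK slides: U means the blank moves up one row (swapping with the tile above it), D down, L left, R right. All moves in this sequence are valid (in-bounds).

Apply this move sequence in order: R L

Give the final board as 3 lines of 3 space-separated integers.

Answer: 7 0 3
6 8 1
5 2 4

Derivation:
After move 1 (R):
7 3 0
6 8 1
5 2 4

After move 2 (L):
7 0 3
6 8 1
5 2 4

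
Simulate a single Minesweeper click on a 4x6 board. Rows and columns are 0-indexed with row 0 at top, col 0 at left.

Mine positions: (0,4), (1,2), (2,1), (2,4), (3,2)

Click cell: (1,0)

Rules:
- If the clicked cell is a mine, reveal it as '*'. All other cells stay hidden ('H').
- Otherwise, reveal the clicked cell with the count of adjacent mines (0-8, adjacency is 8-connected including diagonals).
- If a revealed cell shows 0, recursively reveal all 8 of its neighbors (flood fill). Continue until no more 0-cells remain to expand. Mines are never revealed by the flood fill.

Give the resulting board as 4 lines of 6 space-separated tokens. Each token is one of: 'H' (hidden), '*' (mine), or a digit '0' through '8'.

H H H H H H
1 H H H H H
H H H H H H
H H H H H H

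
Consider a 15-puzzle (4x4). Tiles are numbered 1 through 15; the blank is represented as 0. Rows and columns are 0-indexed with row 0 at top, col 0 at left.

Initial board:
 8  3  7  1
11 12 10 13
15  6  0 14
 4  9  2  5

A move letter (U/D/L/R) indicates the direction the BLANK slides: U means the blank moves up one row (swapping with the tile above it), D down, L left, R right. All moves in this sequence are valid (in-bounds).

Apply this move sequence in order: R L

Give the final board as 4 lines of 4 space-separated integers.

Answer:  8  3  7  1
11 12 10 13
15  6  0 14
 4  9  2  5

Derivation:
After move 1 (R):
 8  3  7  1
11 12 10 13
15  6 14  0
 4  9  2  5

After move 2 (L):
 8  3  7  1
11 12 10 13
15  6  0 14
 4  9  2  5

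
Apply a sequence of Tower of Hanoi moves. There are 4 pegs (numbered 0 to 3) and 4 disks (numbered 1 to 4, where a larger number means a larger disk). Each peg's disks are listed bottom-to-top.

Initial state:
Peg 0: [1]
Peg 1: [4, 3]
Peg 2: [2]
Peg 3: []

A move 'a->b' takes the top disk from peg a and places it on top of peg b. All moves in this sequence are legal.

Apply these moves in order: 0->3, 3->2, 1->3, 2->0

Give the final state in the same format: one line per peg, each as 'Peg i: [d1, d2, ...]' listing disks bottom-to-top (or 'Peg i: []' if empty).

After move 1 (0->3):
Peg 0: []
Peg 1: [4, 3]
Peg 2: [2]
Peg 3: [1]

After move 2 (3->2):
Peg 0: []
Peg 1: [4, 3]
Peg 2: [2, 1]
Peg 3: []

After move 3 (1->3):
Peg 0: []
Peg 1: [4]
Peg 2: [2, 1]
Peg 3: [3]

After move 4 (2->0):
Peg 0: [1]
Peg 1: [4]
Peg 2: [2]
Peg 3: [3]

Answer: Peg 0: [1]
Peg 1: [4]
Peg 2: [2]
Peg 3: [3]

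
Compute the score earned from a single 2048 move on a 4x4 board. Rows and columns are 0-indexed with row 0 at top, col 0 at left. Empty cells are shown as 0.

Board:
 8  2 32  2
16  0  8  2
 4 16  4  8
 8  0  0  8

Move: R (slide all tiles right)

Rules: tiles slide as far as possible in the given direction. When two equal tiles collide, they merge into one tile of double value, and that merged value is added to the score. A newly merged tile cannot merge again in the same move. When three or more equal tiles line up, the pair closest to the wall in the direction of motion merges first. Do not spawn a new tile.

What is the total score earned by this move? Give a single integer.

Slide right:
row 0: [8, 2, 32, 2] -> [8, 2, 32, 2]  score +0 (running 0)
row 1: [16, 0, 8, 2] -> [0, 16, 8, 2]  score +0 (running 0)
row 2: [4, 16, 4, 8] -> [4, 16, 4, 8]  score +0 (running 0)
row 3: [8, 0, 0, 8] -> [0, 0, 0, 16]  score +16 (running 16)
Board after move:
 8  2 32  2
 0 16  8  2
 4 16  4  8
 0  0  0 16

Answer: 16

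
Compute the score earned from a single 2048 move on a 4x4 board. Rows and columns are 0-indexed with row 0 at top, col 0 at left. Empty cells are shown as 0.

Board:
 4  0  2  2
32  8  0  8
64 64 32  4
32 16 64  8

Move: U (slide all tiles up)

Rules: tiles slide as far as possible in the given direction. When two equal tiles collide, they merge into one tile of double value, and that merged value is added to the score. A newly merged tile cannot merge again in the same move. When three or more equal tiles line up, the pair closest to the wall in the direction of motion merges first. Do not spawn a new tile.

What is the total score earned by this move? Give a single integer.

Slide up:
col 0: [4, 32, 64, 32] -> [4, 32, 64, 32]  score +0 (running 0)
col 1: [0, 8, 64, 16] -> [8, 64, 16, 0]  score +0 (running 0)
col 2: [2, 0, 32, 64] -> [2, 32, 64, 0]  score +0 (running 0)
col 3: [2, 8, 4, 8] -> [2, 8, 4, 8]  score +0 (running 0)
Board after move:
 4  8  2  2
32 64 32  8
64 16 64  4
32  0  0  8

Answer: 0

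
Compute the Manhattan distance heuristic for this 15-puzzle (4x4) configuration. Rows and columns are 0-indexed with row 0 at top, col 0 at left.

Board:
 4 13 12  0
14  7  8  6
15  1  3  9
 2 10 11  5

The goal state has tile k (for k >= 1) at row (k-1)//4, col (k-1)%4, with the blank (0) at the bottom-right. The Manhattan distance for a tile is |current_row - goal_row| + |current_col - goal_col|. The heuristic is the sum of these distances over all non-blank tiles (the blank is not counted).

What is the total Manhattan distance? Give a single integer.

Answer: 39

Derivation:
Tile 4: at (0,0), goal (0,3), distance |0-0|+|0-3| = 3
Tile 13: at (0,1), goal (3,0), distance |0-3|+|1-0| = 4
Tile 12: at (0,2), goal (2,3), distance |0-2|+|2-3| = 3
Tile 14: at (1,0), goal (3,1), distance |1-3|+|0-1| = 3
Tile 7: at (1,1), goal (1,2), distance |1-1|+|1-2| = 1
Tile 8: at (1,2), goal (1,3), distance |1-1|+|2-3| = 1
Tile 6: at (1,3), goal (1,1), distance |1-1|+|3-1| = 2
Tile 15: at (2,0), goal (3,2), distance |2-3|+|0-2| = 3
Tile 1: at (2,1), goal (0,0), distance |2-0|+|1-0| = 3
Tile 3: at (2,2), goal (0,2), distance |2-0|+|2-2| = 2
Tile 9: at (2,3), goal (2,0), distance |2-2|+|3-0| = 3
Tile 2: at (3,0), goal (0,1), distance |3-0|+|0-1| = 4
Tile 10: at (3,1), goal (2,1), distance |3-2|+|1-1| = 1
Tile 11: at (3,2), goal (2,2), distance |3-2|+|2-2| = 1
Tile 5: at (3,3), goal (1,0), distance |3-1|+|3-0| = 5
Sum: 3 + 4 + 3 + 3 + 1 + 1 + 2 + 3 + 3 + 2 + 3 + 4 + 1 + 1 + 5 = 39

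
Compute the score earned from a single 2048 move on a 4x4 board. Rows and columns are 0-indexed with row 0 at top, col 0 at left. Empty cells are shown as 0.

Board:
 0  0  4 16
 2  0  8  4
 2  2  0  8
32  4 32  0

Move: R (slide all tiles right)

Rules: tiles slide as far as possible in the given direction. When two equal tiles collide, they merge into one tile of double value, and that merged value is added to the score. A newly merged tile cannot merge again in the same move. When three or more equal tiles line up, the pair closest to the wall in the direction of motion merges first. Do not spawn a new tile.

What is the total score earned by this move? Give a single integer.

Slide right:
row 0: [0, 0, 4, 16] -> [0, 0, 4, 16]  score +0 (running 0)
row 1: [2, 0, 8, 4] -> [0, 2, 8, 4]  score +0 (running 0)
row 2: [2, 2, 0, 8] -> [0, 0, 4, 8]  score +4 (running 4)
row 3: [32, 4, 32, 0] -> [0, 32, 4, 32]  score +0 (running 4)
Board after move:
 0  0  4 16
 0  2  8  4
 0  0  4  8
 0 32  4 32

Answer: 4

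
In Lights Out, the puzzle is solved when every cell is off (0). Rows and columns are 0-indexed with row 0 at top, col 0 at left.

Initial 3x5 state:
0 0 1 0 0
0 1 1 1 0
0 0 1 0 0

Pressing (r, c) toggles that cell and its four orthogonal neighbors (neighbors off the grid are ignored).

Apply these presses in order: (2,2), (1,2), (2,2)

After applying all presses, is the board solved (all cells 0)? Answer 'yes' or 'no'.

Answer: yes

Derivation:
After press 1 at (2,2):
0 0 1 0 0
0 1 0 1 0
0 1 0 1 0

After press 2 at (1,2):
0 0 0 0 0
0 0 1 0 0
0 1 1 1 0

After press 3 at (2,2):
0 0 0 0 0
0 0 0 0 0
0 0 0 0 0

Lights still on: 0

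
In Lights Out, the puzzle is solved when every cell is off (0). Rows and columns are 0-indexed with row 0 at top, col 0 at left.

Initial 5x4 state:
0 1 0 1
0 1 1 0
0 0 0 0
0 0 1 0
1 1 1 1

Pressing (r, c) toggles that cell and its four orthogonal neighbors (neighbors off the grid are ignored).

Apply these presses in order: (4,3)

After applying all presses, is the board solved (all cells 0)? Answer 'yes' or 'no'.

After press 1 at (4,3):
0 1 0 1
0 1 1 0
0 0 0 0
0 0 1 1
1 1 0 0

Lights still on: 8

Answer: no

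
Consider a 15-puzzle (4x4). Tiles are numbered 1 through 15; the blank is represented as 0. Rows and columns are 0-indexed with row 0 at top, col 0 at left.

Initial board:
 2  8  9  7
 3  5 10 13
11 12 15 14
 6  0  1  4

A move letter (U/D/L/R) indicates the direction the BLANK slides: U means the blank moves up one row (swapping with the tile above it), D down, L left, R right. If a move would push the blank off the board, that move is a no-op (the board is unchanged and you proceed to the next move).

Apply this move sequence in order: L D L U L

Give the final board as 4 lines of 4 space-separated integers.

Answer:  2  8  9  7
 3  5 10 13
 0 12 15 14
11  6  1  4

Derivation:
After move 1 (L):
 2  8  9  7
 3  5 10 13
11 12 15 14
 0  6  1  4

After move 2 (D):
 2  8  9  7
 3  5 10 13
11 12 15 14
 0  6  1  4

After move 3 (L):
 2  8  9  7
 3  5 10 13
11 12 15 14
 0  6  1  4

After move 4 (U):
 2  8  9  7
 3  5 10 13
 0 12 15 14
11  6  1  4

After move 5 (L):
 2  8  9  7
 3  5 10 13
 0 12 15 14
11  6  1  4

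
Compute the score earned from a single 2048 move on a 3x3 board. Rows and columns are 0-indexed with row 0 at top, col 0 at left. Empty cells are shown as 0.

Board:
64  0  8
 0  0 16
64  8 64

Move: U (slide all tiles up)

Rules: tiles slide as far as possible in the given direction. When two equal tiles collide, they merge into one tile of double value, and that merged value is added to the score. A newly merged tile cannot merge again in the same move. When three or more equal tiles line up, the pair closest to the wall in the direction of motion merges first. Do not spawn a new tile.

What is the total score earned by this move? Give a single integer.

Answer: 128

Derivation:
Slide up:
col 0: [64, 0, 64] -> [128, 0, 0]  score +128 (running 128)
col 1: [0, 0, 8] -> [8, 0, 0]  score +0 (running 128)
col 2: [8, 16, 64] -> [8, 16, 64]  score +0 (running 128)
Board after move:
128   8   8
  0   0  16
  0   0  64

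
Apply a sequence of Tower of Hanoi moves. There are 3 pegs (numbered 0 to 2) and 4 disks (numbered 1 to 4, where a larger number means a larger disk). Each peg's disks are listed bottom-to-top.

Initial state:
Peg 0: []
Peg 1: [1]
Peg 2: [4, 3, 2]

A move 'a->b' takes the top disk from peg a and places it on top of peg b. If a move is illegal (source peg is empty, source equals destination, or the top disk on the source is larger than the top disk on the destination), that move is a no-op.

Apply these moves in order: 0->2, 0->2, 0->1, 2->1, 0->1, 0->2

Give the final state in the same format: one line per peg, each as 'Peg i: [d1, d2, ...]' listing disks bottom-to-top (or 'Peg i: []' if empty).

Answer: Peg 0: []
Peg 1: [1]
Peg 2: [4, 3, 2]

Derivation:
After move 1 (0->2):
Peg 0: []
Peg 1: [1]
Peg 2: [4, 3, 2]

After move 2 (0->2):
Peg 0: []
Peg 1: [1]
Peg 2: [4, 3, 2]

After move 3 (0->1):
Peg 0: []
Peg 1: [1]
Peg 2: [4, 3, 2]

After move 4 (2->1):
Peg 0: []
Peg 1: [1]
Peg 2: [4, 3, 2]

After move 5 (0->1):
Peg 0: []
Peg 1: [1]
Peg 2: [4, 3, 2]

After move 6 (0->2):
Peg 0: []
Peg 1: [1]
Peg 2: [4, 3, 2]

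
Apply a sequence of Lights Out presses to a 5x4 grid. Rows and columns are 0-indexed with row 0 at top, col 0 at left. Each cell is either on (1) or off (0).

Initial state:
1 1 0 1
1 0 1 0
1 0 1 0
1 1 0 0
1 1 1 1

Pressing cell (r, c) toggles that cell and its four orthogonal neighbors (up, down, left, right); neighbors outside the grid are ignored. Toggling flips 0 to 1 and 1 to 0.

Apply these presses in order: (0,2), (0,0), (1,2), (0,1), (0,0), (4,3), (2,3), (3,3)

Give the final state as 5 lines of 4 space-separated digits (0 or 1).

After press 1 at (0,2):
1 0 1 0
1 0 0 0
1 0 1 0
1 1 0 0
1 1 1 1

After press 2 at (0,0):
0 1 1 0
0 0 0 0
1 0 1 0
1 1 0 0
1 1 1 1

After press 3 at (1,2):
0 1 0 0
0 1 1 1
1 0 0 0
1 1 0 0
1 1 1 1

After press 4 at (0,1):
1 0 1 0
0 0 1 1
1 0 0 0
1 1 0 0
1 1 1 1

After press 5 at (0,0):
0 1 1 0
1 0 1 1
1 0 0 0
1 1 0 0
1 1 1 1

After press 6 at (4,3):
0 1 1 0
1 0 1 1
1 0 0 0
1 1 0 1
1 1 0 0

After press 7 at (2,3):
0 1 1 0
1 0 1 0
1 0 1 1
1 1 0 0
1 1 0 0

After press 8 at (3,3):
0 1 1 0
1 0 1 0
1 0 1 0
1 1 1 1
1 1 0 1

Answer: 0 1 1 0
1 0 1 0
1 0 1 0
1 1 1 1
1 1 0 1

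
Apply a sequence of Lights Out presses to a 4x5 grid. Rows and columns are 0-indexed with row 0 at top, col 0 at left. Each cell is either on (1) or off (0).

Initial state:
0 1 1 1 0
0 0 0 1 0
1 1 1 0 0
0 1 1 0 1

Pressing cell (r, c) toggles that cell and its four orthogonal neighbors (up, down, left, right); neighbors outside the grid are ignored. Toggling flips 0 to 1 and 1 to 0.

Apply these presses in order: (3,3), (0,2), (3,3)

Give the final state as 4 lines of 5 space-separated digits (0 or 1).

Answer: 0 0 0 0 0
0 0 1 1 0
1 1 1 0 0
0 1 1 0 1

Derivation:
After press 1 at (3,3):
0 1 1 1 0
0 0 0 1 0
1 1 1 1 0
0 1 0 1 0

After press 2 at (0,2):
0 0 0 0 0
0 0 1 1 0
1 1 1 1 0
0 1 0 1 0

After press 3 at (3,3):
0 0 0 0 0
0 0 1 1 0
1 1 1 0 0
0 1 1 0 1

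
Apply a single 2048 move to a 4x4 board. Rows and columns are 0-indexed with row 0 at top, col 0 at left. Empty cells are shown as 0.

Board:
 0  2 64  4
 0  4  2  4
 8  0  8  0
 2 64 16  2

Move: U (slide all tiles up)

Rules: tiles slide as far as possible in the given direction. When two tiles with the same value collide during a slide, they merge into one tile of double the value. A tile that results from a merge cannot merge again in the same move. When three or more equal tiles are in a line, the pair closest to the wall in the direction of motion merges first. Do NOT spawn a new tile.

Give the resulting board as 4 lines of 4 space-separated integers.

Answer:  8  2 64  8
 2  4  2  2
 0 64  8  0
 0  0 16  0

Derivation:
Slide up:
col 0: [0, 0, 8, 2] -> [8, 2, 0, 0]
col 1: [2, 4, 0, 64] -> [2, 4, 64, 0]
col 2: [64, 2, 8, 16] -> [64, 2, 8, 16]
col 3: [4, 4, 0, 2] -> [8, 2, 0, 0]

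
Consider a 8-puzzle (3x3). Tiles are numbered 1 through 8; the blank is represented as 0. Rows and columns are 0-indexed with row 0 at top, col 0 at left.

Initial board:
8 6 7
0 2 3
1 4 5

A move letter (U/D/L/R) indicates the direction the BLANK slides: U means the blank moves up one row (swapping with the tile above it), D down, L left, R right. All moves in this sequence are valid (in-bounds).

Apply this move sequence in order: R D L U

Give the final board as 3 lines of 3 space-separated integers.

After move 1 (R):
8 6 7
2 0 3
1 4 5

After move 2 (D):
8 6 7
2 4 3
1 0 5

After move 3 (L):
8 6 7
2 4 3
0 1 5

After move 4 (U):
8 6 7
0 4 3
2 1 5

Answer: 8 6 7
0 4 3
2 1 5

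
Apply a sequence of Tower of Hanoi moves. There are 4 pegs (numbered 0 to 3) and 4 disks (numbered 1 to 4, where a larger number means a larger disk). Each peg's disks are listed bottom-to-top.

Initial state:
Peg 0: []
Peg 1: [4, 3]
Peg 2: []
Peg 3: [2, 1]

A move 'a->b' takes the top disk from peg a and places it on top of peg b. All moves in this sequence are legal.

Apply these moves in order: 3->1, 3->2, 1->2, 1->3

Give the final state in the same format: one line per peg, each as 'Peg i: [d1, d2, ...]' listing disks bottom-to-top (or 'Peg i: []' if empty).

Answer: Peg 0: []
Peg 1: [4]
Peg 2: [2, 1]
Peg 3: [3]

Derivation:
After move 1 (3->1):
Peg 0: []
Peg 1: [4, 3, 1]
Peg 2: []
Peg 3: [2]

After move 2 (3->2):
Peg 0: []
Peg 1: [4, 3, 1]
Peg 2: [2]
Peg 3: []

After move 3 (1->2):
Peg 0: []
Peg 1: [4, 3]
Peg 2: [2, 1]
Peg 3: []

After move 4 (1->3):
Peg 0: []
Peg 1: [4]
Peg 2: [2, 1]
Peg 3: [3]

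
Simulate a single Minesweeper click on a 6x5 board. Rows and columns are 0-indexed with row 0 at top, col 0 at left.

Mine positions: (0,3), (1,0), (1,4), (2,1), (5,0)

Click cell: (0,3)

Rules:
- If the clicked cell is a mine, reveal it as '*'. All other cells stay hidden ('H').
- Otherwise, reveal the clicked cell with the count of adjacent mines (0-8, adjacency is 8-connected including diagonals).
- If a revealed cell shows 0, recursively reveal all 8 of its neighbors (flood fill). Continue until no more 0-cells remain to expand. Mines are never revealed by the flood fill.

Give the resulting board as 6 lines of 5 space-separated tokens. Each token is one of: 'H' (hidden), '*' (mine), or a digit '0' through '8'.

H H H * H
H H H H H
H H H H H
H H H H H
H H H H H
H H H H H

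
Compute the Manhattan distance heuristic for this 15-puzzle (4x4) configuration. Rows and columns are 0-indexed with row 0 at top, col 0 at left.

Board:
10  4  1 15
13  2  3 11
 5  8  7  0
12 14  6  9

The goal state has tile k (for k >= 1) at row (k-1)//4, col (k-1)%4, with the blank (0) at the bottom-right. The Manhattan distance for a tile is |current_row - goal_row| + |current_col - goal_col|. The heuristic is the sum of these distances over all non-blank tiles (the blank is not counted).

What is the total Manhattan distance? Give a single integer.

Tile 10: (0,0)->(2,1) = 3
Tile 4: (0,1)->(0,3) = 2
Tile 1: (0,2)->(0,0) = 2
Tile 15: (0,3)->(3,2) = 4
Tile 13: (1,0)->(3,0) = 2
Tile 2: (1,1)->(0,1) = 1
Tile 3: (1,2)->(0,2) = 1
Tile 11: (1,3)->(2,2) = 2
Tile 5: (2,0)->(1,0) = 1
Tile 8: (2,1)->(1,3) = 3
Tile 7: (2,2)->(1,2) = 1
Tile 12: (3,0)->(2,3) = 4
Tile 14: (3,1)->(3,1) = 0
Tile 6: (3,2)->(1,1) = 3
Tile 9: (3,3)->(2,0) = 4
Sum: 3 + 2 + 2 + 4 + 2 + 1 + 1 + 2 + 1 + 3 + 1 + 4 + 0 + 3 + 4 = 33

Answer: 33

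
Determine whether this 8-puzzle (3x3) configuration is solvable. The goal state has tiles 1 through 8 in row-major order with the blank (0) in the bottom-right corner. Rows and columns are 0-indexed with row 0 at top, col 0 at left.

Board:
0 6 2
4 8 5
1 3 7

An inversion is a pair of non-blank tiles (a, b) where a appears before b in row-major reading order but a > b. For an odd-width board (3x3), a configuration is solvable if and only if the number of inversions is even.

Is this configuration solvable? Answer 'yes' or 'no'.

Inversions (pairs i<j in row-major order where tile[i] > tile[j] > 0): 14
14 is even, so the puzzle is solvable.

Answer: yes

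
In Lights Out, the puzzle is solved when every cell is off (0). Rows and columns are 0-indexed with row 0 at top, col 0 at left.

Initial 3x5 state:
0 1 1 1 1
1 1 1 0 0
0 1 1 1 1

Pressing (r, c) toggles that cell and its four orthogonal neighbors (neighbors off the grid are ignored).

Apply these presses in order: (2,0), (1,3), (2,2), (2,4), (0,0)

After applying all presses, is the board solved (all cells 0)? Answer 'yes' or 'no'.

After press 1 at (2,0):
0 1 1 1 1
0 1 1 0 0
1 0 1 1 1

After press 2 at (1,3):
0 1 1 0 1
0 1 0 1 1
1 0 1 0 1

After press 3 at (2,2):
0 1 1 0 1
0 1 1 1 1
1 1 0 1 1

After press 4 at (2,4):
0 1 1 0 1
0 1 1 1 0
1 1 0 0 0

After press 5 at (0,0):
1 0 1 0 1
1 1 1 1 0
1 1 0 0 0

Lights still on: 9

Answer: no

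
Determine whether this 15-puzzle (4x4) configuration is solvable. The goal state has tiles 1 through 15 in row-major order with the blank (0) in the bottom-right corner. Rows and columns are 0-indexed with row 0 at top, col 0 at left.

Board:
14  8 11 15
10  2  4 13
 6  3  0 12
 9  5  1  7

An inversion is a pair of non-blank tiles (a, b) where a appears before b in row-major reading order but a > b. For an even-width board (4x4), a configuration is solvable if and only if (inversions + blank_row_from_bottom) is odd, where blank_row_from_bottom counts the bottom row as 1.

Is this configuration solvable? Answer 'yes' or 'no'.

Inversions: 70
Blank is in row 2 (0-indexed from top), which is row 2 counting from the bottom (bottom = 1).
70 + 2 = 72, which is even, so the puzzle is not solvable.

Answer: no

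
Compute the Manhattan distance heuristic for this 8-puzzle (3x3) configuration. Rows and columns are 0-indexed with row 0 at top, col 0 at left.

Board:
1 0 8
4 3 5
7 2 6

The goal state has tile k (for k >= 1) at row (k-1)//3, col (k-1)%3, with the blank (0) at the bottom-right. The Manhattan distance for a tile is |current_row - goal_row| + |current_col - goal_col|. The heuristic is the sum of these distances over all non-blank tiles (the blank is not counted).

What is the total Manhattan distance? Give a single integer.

Answer: 9

Derivation:
Tile 1: (0,0)->(0,0) = 0
Tile 8: (0,2)->(2,1) = 3
Tile 4: (1,0)->(1,0) = 0
Tile 3: (1,1)->(0,2) = 2
Tile 5: (1,2)->(1,1) = 1
Tile 7: (2,0)->(2,0) = 0
Tile 2: (2,1)->(0,1) = 2
Tile 6: (2,2)->(1,2) = 1
Sum: 0 + 3 + 0 + 2 + 1 + 0 + 2 + 1 = 9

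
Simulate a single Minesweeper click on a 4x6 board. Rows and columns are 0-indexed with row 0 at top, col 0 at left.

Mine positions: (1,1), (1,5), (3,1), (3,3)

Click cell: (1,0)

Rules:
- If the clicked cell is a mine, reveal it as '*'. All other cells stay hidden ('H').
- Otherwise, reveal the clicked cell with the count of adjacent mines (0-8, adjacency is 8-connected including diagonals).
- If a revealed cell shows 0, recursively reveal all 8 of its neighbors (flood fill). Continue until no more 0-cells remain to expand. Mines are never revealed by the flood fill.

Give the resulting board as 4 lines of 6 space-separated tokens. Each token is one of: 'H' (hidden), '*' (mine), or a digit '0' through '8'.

H H H H H H
1 H H H H H
H H H H H H
H H H H H H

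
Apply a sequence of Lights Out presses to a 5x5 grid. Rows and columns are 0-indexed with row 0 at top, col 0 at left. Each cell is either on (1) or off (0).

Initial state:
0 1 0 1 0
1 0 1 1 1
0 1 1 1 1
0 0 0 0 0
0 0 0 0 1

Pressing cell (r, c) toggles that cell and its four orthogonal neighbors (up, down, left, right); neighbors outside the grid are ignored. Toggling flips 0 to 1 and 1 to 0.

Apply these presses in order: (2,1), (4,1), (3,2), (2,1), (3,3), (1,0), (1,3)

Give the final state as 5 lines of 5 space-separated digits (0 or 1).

After press 1 at (2,1):
0 1 0 1 0
1 1 1 1 1
1 0 0 1 1
0 1 0 0 0
0 0 0 0 1

After press 2 at (4,1):
0 1 0 1 0
1 1 1 1 1
1 0 0 1 1
0 0 0 0 0
1 1 1 0 1

After press 3 at (3,2):
0 1 0 1 0
1 1 1 1 1
1 0 1 1 1
0 1 1 1 0
1 1 0 0 1

After press 4 at (2,1):
0 1 0 1 0
1 0 1 1 1
0 1 0 1 1
0 0 1 1 0
1 1 0 0 1

After press 5 at (3,3):
0 1 0 1 0
1 0 1 1 1
0 1 0 0 1
0 0 0 0 1
1 1 0 1 1

After press 6 at (1,0):
1 1 0 1 0
0 1 1 1 1
1 1 0 0 1
0 0 0 0 1
1 1 0 1 1

After press 7 at (1,3):
1 1 0 0 0
0 1 0 0 0
1 1 0 1 1
0 0 0 0 1
1 1 0 1 1

Answer: 1 1 0 0 0
0 1 0 0 0
1 1 0 1 1
0 0 0 0 1
1 1 0 1 1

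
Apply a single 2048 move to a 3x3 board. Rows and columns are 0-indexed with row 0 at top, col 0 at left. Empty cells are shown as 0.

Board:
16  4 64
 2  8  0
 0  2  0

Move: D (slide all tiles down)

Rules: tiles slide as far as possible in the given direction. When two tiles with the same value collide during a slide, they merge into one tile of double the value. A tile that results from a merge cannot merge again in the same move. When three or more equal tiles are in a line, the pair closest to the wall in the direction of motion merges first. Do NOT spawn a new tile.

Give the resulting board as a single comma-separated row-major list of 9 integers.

Answer: 0, 4, 0, 16, 8, 0, 2, 2, 64

Derivation:
Slide down:
col 0: [16, 2, 0] -> [0, 16, 2]
col 1: [4, 8, 2] -> [4, 8, 2]
col 2: [64, 0, 0] -> [0, 0, 64]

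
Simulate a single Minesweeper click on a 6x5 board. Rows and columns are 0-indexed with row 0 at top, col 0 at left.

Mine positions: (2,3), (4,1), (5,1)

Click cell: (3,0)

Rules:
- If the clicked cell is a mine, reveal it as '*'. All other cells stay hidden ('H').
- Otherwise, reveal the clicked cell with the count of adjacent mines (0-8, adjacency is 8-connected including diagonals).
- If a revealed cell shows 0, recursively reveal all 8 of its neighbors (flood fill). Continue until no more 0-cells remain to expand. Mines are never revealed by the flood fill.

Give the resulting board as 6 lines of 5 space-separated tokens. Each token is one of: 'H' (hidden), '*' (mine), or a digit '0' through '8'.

H H H H H
H H H H H
H H H H H
1 H H H H
H H H H H
H H H H H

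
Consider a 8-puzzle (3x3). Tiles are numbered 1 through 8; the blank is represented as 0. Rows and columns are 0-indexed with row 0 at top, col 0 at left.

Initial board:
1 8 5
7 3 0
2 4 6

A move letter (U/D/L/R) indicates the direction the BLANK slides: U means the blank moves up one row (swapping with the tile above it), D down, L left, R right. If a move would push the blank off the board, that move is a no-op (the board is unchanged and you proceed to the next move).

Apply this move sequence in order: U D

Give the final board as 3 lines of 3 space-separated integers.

After move 1 (U):
1 8 0
7 3 5
2 4 6

After move 2 (D):
1 8 5
7 3 0
2 4 6

Answer: 1 8 5
7 3 0
2 4 6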